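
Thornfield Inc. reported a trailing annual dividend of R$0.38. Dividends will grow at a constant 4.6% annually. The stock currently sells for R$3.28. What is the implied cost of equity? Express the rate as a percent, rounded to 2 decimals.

Rearranging the constant-growth DDM: r = D₁/P₀ + g.
D₁ = 0.38 × (1 + 0.046) = 0.3975.
r = 0.3975 / 3.28 + 0.046 = 0.12118 + 0.046 = 0.16718

16.72%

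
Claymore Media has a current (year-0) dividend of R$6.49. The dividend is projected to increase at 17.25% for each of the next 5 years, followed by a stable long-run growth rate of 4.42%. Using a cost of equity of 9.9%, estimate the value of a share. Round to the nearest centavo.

Two-stage DDM. Project D₁…D_5 at 0.1725, terminal growth 0.0442, discount at r = 0.099.
D_1 = 7.6095
D_2 = 8.9222
D_3 = 10.4612
D_4 = 12.2658
D_5 = 14.3817
Terminal value at t=5: TV = D_6/(r−g) = 15.0173/(0.099−0.0442) = 274.0388
P₀ = 7.6095/(1+0.099)^1 + 8.9222/(1+0.099)^2 + 10.4612/(1+0.099)^3 + 12.2658/(1+0.099)^4 + 14.3817/(1+0.099)^5 + 274.0388/(1+0.099)^5 = 210.5032

R$210.50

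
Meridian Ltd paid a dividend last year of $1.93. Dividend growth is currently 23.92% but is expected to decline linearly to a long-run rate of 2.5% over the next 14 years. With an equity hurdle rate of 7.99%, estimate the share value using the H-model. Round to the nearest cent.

H-model: P₀ = D₀[(1+g_L) + H(g_S−g_L)]/(r−g_L), with H = 14/2 = 7.
P₀ = 1.93 × [(1+0.025) + 7×(0.2392−0.025)] / (0.0799−0.025)
   = 1.93 × 2.5244 / 0.0549 = 88.7448

$88.74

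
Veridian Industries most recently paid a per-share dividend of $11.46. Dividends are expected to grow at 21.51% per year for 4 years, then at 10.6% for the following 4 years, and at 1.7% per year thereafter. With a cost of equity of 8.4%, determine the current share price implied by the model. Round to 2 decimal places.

$435.22

Three-stage DDM. Project D₁…D_8; terminal Gordon value at t=8 with g = 0.017; discount at r = 0.084.
D_1 = 13.9250
D_2 = 16.9203
D_3 = 20.5599
D_4 = 24.9823
D_5 = 27.6304
D_6 = 30.5593
D_7 = 33.7986
D_8 = 37.3812
TV_8 = 38.0167/(0.084−0.017) = 567.4131
P₀ = Σ Dₜ/(1+r)ᵗ + TV_8/(1+r)^8 = 435.2221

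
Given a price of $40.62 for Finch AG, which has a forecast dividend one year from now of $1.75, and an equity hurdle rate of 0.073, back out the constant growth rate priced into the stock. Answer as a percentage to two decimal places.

From P₀ = D₁/(r − g), the implied growth is g = r − D₁/P₀.
g = 0.073 − 1.75/40.62 = 0.073 − 0.04308 = 0.02992

2.99%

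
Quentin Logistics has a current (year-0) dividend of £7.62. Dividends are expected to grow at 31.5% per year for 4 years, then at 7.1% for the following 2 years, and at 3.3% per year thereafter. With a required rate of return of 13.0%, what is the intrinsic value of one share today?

Three-stage DDM. Project D₁…D_6; terminal Gordon value at t=6 with g = 0.033; discount at r = 0.13.
D_1 = 10.0203
D_2 = 13.1767
D_3 = 17.3274
D_4 = 22.7855
D_5 = 24.4032
D_6 = 26.1359
TV_6 = 26.9984/(0.13−0.033) = 278.3335
P₀ = Σ Dₜ/(1+r)ᵗ + TV_6/(1+r)^6 = 204.6577

£204.66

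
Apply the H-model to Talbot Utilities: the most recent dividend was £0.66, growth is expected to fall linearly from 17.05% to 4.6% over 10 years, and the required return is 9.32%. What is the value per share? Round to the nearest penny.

£23.33

H-model: P₀ = D₀[(1+g_L) + H(g_S−g_L)]/(r−g_L), with H = 10/2 = 5.
P₀ = 0.66 × [(1+0.046) + 5×(0.1705−0.046)] / (0.0932−0.046)
   = 0.66 × 1.6685 / 0.0472 = 23.3307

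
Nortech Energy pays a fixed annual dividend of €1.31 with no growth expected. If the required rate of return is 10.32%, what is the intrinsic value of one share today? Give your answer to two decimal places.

€12.69

Zero-growth DDM (perpetuity): P₀ = D/r = 1.31 / 0.1032 = 12.6938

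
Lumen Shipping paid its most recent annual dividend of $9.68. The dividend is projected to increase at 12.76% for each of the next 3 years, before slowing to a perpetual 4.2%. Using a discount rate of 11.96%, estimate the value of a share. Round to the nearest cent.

$162.24

Two-stage DDM. Project D₁…D_3 at 0.1276, terminal growth 0.042, discount at r = 0.1196.
D_1 = 10.9152
D_2 = 12.3079
D_3 = 13.8784
Terminal value at t=3: TV = D_4/(r−g) = 14.4613/(0.1196−0.042) = 186.3574
P₀ = 10.9152/(1+0.1196)^1 + 12.3079/(1+0.1196)^2 + 13.8784/(1+0.1196)^3 + 186.3574/(1+0.1196)^3 = 162.2447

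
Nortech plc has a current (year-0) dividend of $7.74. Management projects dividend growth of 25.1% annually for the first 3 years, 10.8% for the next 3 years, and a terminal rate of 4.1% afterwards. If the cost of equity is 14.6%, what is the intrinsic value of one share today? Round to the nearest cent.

$146.20

Three-stage DDM. Project D₁…D_6; terminal Gordon value at t=6 with g = 0.041; discount at r = 0.146.
D_1 = 9.6827
D_2 = 12.1131
D_3 = 15.1535
D_4 = 16.7901
D_5 = 18.6034
D_6 = 20.6126
TV_6 = 21.4577/(0.146−0.041) = 204.3589
P₀ = Σ Dₜ/(1+r)ᵗ + TV_6/(1+r)^6 = 146.2032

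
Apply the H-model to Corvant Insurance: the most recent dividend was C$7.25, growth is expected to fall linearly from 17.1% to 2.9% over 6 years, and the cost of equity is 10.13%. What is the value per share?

C$145.90

H-model: P₀ = D₀[(1+g_L) + H(g_S−g_L)]/(r−g_L), with H = 6/2 = 3.
P₀ = 7.25 × [(1+0.029) + 3×(0.171−0.029)] / (0.1013−0.029)
   = 7.25 × 1.4550 / 0.0723 = 145.9025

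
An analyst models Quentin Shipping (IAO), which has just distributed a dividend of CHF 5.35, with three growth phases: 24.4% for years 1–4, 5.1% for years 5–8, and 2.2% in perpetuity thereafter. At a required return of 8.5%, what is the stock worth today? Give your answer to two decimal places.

CHF 196.69

Three-stage DDM. Project D₁…D_8; terminal Gordon value at t=8 with g = 0.022; discount at r = 0.085.
D_1 = 6.6554
D_2 = 8.2793
D_3 = 10.2995
D_4 = 12.8125
D_5 = 13.4660
D_6 = 14.1527
D_7 = 14.8745
D_8 = 15.6331
TV_8 = 15.9771/(0.085−0.022) = 253.6042
P₀ = Σ Dₜ/(1+r)ᵗ + TV_8/(1+r)^8 = 196.6927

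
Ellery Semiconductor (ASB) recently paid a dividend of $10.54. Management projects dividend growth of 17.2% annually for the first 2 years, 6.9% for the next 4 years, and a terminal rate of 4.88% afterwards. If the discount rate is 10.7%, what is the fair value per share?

Three-stage DDM. Project D₁…D_6; terminal Gordon value at t=6 with g = 0.0488; discount at r = 0.107.
D_1 = 12.3529
D_2 = 14.4776
D_3 = 15.4765
D_4 = 16.5444
D_5 = 17.6860
D_6 = 18.9063
TV_6 = 19.8289/(0.107−0.0488) = 340.7033
P₀ = Σ Dₜ/(1+r)ᵗ + TV_6/(1+r)^6 = 251.4467

$251.45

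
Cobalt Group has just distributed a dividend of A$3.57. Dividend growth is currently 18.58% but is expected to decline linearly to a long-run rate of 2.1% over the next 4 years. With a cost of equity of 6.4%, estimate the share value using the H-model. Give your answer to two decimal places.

A$112.13

H-model: P₀ = D₀[(1+g_L) + H(g_S−g_L)]/(r−g_L), with H = 4/2 = 2.
P₀ = 3.57 × [(1+0.021) + 2×(0.1858−0.021)] / (0.064−0.021)
   = 3.57 × 1.3506 / 0.043 = 112.1312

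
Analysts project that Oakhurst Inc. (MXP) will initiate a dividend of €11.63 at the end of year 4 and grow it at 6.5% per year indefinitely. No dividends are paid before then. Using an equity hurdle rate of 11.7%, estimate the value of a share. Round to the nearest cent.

€160.48

Deferred-dividend DDM. At t=3 the remaining stream is a growing perpetuity with first payment D_4 = 11.63.
V_3 = D_4/(r−g) = 11.63/(0.117−0.065) = 223.6538
P₀ = V_3/(1+r)^3 = 223.6538/(1+0.117)^3 = 160.4785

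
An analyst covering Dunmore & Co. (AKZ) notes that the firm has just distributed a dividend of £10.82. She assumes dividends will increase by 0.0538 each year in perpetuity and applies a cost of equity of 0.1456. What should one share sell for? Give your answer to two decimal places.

£124.21

Gordon growth model: P₀ = D₁/(r − g). D₁ = 10.82 × (1 + 0.0538) = 11.4021.
P₀ = 11.4021 / (0.1456 − 0.0538) = 11.4021 / 0.0918 = 124.2061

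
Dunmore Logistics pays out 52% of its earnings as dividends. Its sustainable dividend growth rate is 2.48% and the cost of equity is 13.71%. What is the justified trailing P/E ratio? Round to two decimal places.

4.75

Justified trailing P/E = b(1+g)/(r−g) = 0.52×(1+0.0248)/(0.1371−0.0248) = 4.7453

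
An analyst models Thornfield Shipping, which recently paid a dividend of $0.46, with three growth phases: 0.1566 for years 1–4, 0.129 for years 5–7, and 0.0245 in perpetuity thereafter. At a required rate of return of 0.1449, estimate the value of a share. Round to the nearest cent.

Three-stage DDM. Project D₁…D_7; terminal Gordon value at t=7 with g = 0.0245; discount at r = 0.1449.
D_1 = 0.5320
D_2 = 0.6154
D_3 = 0.7117
D_4 = 0.8232
D_5 = 0.9294
D_6 = 1.0492
D_7 = 1.1846
TV_7 = 1.2136/(0.1449−0.0245) = 10.0799
P₀ = Σ Dₜ/(1+r)ᵗ + TV_7/(1+r)^7 = 7.1944

$7.19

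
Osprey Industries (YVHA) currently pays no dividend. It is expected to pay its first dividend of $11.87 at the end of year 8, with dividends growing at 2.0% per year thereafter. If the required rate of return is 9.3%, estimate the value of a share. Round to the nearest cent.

$87.25

Deferred-dividend DDM. At t=7 the remaining stream is a growing perpetuity with first payment D_8 = 11.87.
V_7 = D_8/(r−g) = 11.87/(0.093−0.02) = 162.6027
P₀ = V_7/(1+r)^7 = 162.6027/(1+0.093)^7 = 87.2543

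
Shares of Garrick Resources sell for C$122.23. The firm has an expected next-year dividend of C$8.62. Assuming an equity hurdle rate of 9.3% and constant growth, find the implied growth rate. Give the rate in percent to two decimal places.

From P₀ = D₁/(r − g), the implied growth is g = r − D₁/P₀.
g = 0.093 − 8.62/122.23 = 0.093 − 0.07052 = 0.02248

2.25%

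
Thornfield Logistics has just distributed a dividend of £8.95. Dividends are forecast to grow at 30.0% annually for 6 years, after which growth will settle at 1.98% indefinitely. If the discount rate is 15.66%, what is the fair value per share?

Two-stage DDM. Project D₁…D_6 at 0.3, terminal growth 0.0198, discount at r = 0.1566.
D_1 = 11.6350
D_2 = 15.1255
D_3 = 19.6632
D_4 = 25.5621
D_5 = 33.2307
D_6 = 43.1999
Terminal value at t=6: TV = D_7/(r−g) = 44.0553/(0.1566−0.0198) = 322.0417
P₀ = 11.6350/(1+0.1566)^1 + 15.1255/(1+0.1566)^2 + 19.6632/(1+0.1566)^3 + 25.5621/(1+0.1566)^4 + 33.2307/(1+0.1566)^5 + 43.1999/(1+0.1566)^6 + 322.0417/(1+0.1566)^6 = 216.9895

£216.99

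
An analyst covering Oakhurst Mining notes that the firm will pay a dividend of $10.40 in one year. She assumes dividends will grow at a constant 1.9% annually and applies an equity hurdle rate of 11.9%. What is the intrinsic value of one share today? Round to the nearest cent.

$104.00

Gordon growth model: P₀ = D₁/(r − g), with D₁ = 10.40 given directly.
P₀ = 10.4000 / (0.119 − 0.019) = 10.4000 / 0.1 = 104.0000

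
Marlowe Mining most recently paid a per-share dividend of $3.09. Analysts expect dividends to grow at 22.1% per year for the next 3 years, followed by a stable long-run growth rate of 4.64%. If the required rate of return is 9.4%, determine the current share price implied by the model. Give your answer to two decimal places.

Two-stage DDM. Project D₁…D_3 at 0.221, terminal growth 0.0464, discount at r = 0.094.
D_1 = 3.7729
D_2 = 4.6067
D_3 = 5.6248
Terminal value at t=3: TV = D_4/(r−g) = 5.8858/(0.094−0.0464) = 123.6506
P₀ = 3.7729/(1+0.094)^1 + 4.6067/(1+0.094)^2 + 5.6248/(1+0.094)^3 + 123.6506/(1+0.094)^3 = 106.0311

$106.03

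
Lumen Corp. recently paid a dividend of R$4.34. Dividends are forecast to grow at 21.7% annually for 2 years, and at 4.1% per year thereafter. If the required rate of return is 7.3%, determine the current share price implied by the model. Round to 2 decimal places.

R$192.13

Two-stage DDM. Project D₁…D_2 at 0.217, terminal growth 0.041, discount at r = 0.073.
D_1 = 5.2818
D_2 = 6.4279
Terminal value at t=2: TV = D_3/(r−g) = 6.6915/(0.073−0.041) = 209.1085
P₀ = 5.2818/(1+0.073)^1 + 6.4279/(1+0.073)^2 + 209.1085/(1+0.073)^2 = 192.1291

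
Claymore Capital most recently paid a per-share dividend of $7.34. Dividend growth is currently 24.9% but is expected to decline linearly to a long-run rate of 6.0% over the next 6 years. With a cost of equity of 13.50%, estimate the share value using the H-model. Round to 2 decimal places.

H-model: P₀ = D₀[(1+g_L) + H(g_S−g_L)]/(r−g_L), with H = 6/2 = 3.
P₀ = 7.34 × [(1+0.06) + 3×(0.249−0.06)] / (0.135−0.06)
   = 7.34 × 1.6270 / 0.075 = 159.2291

$159.23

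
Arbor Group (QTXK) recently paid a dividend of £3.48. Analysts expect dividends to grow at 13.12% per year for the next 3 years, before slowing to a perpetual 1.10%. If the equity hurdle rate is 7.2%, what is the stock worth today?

Two-stage DDM. Project D₁…D_3 at 0.1312, terminal growth 0.011, discount at r = 0.072.
D_1 = 3.9366
D_2 = 4.4531
D_3 = 5.0373
Terminal value at t=3: TV = D_4/(r−g) = 5.0927/(0.072−0.011) = 83.4870
P₀ = 3.9366/(1+0.072)^1 + 4.4531/(1+0.072)^2 + 5.0373/(1+0.072)^3 + 83.4870/(1+0.072)^3 = 79.4056

£79.41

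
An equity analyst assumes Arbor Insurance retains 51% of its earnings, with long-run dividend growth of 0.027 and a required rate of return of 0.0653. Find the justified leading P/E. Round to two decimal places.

Payout ratio b = 1 − 0.51 = 0.49.
Justified leading P/E = b/(r−g) = 0.49/(0.0653−0.027) = 12.7937

12.79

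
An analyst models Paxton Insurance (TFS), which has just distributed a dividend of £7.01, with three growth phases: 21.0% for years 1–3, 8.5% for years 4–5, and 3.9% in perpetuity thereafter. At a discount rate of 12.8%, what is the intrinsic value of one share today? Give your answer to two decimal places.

£134.02

Three-stage DDM. Project D₁…D_5; terminal Gordon value at t=5 with g = 0.039; discount at r = 0.128.
D_1 = 8.4821
D_2 = 10.2633
D_3 = 12.4186
D_4 = 13.4742
D_5 = 14.6195
TV_5 = 15.1897/(0.128−0.039) = 170.6708
P₀ = Σ Dₜ/(1+r)ᵗ + TV_5/(1+r)^5 = 134.0241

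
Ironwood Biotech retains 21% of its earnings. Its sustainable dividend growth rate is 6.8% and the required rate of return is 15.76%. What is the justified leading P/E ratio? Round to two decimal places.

8.82

Payout ratio b = 1 − 0.21 = 0.79.
Justified leading P/E = b/(r−g) = 0.79/(0.1576−0.068) = 8.8170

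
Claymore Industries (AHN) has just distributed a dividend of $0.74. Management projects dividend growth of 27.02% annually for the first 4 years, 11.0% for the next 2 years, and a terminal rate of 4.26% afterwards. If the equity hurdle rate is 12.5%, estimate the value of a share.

Three-stage DDM. Project D₁…D_6; terminal Gordon value at t=6 with g = 0.0426; discount at r = 0.125.
D_1 = 0.9399
D_2 = 1.1939
D_3 = 1.5165
D_4 = 1.9263
D_5 = 2.1382
D_6 = 2.3734
TV_6 = 2.4745/(0.125−0.0426) = 30.0301
P₀ = Σ Dₜ/(1+r)ᵗ + TV_6/(1+r)^6 = 21.2167

$21.22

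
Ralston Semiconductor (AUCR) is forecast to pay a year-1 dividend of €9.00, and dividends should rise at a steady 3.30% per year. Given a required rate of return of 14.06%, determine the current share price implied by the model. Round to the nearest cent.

Gordon growth model: P₀ = D₁/(r − g), with D₁ = 9.00 given directly.
P₀ = 9.0000 / (0.1406 − 0.033) = 9.0000 / 0.1076 = 83.6431

€83.64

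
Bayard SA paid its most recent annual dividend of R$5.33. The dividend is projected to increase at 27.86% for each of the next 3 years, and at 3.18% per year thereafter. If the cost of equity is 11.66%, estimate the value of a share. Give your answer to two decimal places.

Two-stage DDM. Project D₁…D_3 at 0.2786, terminal growth 0.0318, discount at r = 0.1166.
D_1 = 6.8149
D_2 = 8.7136
D_3 = 11.1412
Terminal value at t=3: TV = D_4/(r−g) = 11.4955/(0.1166−0.0318) = 135.5598
P₀ = 6.8149/(1+0.1166)^1 + 8.7136/(1+0.1166)^2 + 11.1412/(1+0.1166)^3 + 135.5598/(1+0.1166)^3 = 118.4677

R$118.47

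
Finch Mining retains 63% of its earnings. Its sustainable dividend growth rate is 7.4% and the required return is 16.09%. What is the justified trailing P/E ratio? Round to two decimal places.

Payout ratio b = 1 − 0.63 = 0.37.
Justified trailing P/E = b(1+g)/(r−g) = 0.37×(1+0.074)/(0.1609−0.074) = 4.5728

4.57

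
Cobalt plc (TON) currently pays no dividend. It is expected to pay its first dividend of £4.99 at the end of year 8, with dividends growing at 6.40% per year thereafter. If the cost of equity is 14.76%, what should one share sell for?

Deferred-dividend DDM. At t=7 the remaining stream is a growing perpetuity with first payment D_8 = 4.99.
V_7 = D_8/(r−g) = 4.99/(0.1476−0.064) = 59.6890
P₀ = V_7/(1+r)^7 = 59.6890/(1+0.1476)^7 = 22.7699

£22.77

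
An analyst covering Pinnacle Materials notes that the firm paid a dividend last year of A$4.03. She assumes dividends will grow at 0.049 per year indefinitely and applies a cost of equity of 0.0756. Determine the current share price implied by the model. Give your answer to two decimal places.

Gordon growth model: P₀ = D₁/(r − g). D₁ = 4.03 × (1 + 0.049) = 4.2275.
P₀ = 4.2275 / (0.0756 − 0.049) = 4.2275 / 0.0266 = 158.9274

A$158.93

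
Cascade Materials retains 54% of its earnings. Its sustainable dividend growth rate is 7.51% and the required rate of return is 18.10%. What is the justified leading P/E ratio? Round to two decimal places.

4.34

Payout ratio b = 1 − 0.54 = 0.46.
Justified leading P/E = b/(r−g) = 0.46/(0.181−0.0751) = 4.3437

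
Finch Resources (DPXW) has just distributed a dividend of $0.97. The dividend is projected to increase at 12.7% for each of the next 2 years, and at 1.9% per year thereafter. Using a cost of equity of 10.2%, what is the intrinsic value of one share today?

$14.46

Two-stage DDM. Project D₁…D_2 at 0.127, terminal growth 0.019, discount at r = 0.102.
D_1 = 1.0932
D_2 = 1.2320
Terminal value at t=2: TV = D_3/(r−g) = 1.2554/(0.102−0.019) = 15.1257
P₀ = 1.0932/(1+0.102)^1 + 1.2320/(1+0.102)^2 + 15.1257/(1+0.102)^2 = 14.4618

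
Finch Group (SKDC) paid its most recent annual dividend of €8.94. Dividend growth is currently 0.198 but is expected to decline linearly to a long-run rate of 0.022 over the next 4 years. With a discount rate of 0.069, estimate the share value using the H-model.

H-model: P₀ = D₀[(1+g_L) + H(g_S−g_L)]/(r−g_L), with H = 4/2 = 2.
P₀ = 8.94 × [(1+0.022) + 2×(0.198−0.022)] / (0.069−0.022)
   = 8.94 × 1.3740 / 0.047 = 261.3523

€261.35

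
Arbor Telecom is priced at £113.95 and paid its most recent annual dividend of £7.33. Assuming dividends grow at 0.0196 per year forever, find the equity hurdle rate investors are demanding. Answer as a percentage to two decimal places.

8.52%

Rearranging the constant-growth DDM: r = D₁/P₀ + g.
D₁ = 7.33 × (1 + 0.0196) = 7.4737.
r = 7.4737 / 113.95 + 0.0196 = 0.06559 + 0.0196 = 0.08519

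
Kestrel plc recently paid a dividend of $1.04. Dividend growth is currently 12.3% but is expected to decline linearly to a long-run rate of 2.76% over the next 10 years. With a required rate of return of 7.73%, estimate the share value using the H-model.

H-model: P₀ = D₀[(1+g_L) + H(g_S−g_L)]/(r−g_L), with H = 10/2 = 5.
P₀ = 1.04 × [(1+0.0276) + 5×(0.123−0.0276)] / (0.0773−0.0276)
   = 1.04 × 1.5046 / 0.0497 = 31.4846

$31.48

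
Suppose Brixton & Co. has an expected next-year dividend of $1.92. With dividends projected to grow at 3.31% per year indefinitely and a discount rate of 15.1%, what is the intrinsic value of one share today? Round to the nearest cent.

Gordon growth model: P₀ = D₁/(r − g), with D₁ = 1.92 given directly.
P₀ = 1.9200 / (0.151 − 0.0331) = 1.9200 / 0.1179 = 16.2850

$16.28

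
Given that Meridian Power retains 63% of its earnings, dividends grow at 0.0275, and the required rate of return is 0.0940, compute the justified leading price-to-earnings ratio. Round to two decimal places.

Payout ratio b = 1 − 0.63 = 0.37.
Justified leading P/E = b/(r−g) = 0.37/(0.094−0.0275) = 5.5639

5.56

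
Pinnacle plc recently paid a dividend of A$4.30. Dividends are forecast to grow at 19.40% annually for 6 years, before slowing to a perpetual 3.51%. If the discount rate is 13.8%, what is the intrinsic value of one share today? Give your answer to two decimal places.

A$88.33

Two-stage DDM. Project D₁…D_6 at 0.194, terminal growth 0.0351, discount at r = 0.138.
D_1 = 5.1342
D_2 = 6.1302
D_3 = 7.3195
D_4 = 8.7395
D_5 = 10.4349
D_6 = 12.4593
Terminal value at t=6: TV = D_7/(r−g) = 12.8966/(0.138−0.0351) = 125.3318
P₀ = 5.1342/(1+0.138)^1 + 6.1302/(1+0.138)^2 + 7.3195/(1+0.138)^3 + 8.7395/(1+0.138)^4 + 10.4349/(1+0.138)^5 + 12.4593/(1+0.138)^6 + 125.3318/(1+0.138)^6 = 88.3307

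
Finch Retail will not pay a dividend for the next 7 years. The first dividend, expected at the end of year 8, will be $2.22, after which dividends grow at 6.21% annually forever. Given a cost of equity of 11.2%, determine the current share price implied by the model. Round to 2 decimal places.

Deferred-dividend DDM. At t=7 the remaining stream is a growing perpetuity with first payment D_8 = 2.22.
V_7 = D_8/(r−g) = 2.22/(0.112−0.0621) = 44.4890
P₀ = V_7/(1+r)^7 = 44.4890/(1+0.112)^7 = 21.1602

$21.16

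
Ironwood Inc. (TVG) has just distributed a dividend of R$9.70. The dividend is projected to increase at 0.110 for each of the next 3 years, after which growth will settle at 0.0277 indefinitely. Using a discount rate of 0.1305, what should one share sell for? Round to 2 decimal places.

Two-stage DDM. Project D₁…D_3 at 0.11, terminal growth 0.0277, discount at r = 0.1305.
D_1 = 10.7670
D_2 = 11.9514
D_3 = 13.2660
Terminal value at t=3: TV = D_4/(r−g) = 13.6335/(0.1305−0.0277) = 132.6215
P₀ = 10.7670/(1+0.1305)^1 + 11.9514/(1+0.1305)^2 + 13.2660/(1+0.1305)^3 + 132.6215/(1+0.1305)^3 = 119.8488

R$119.85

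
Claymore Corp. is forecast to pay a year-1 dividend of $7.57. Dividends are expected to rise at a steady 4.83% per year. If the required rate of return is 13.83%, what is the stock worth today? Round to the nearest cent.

$84.11

Gordon growth model: P₀ = D₁/(r − g), with D₁ = 7.57 given directly.
P₀ = 7.5700 / (0.1383 − 0.0483) = 7.5700 / 0.09 = 84.1111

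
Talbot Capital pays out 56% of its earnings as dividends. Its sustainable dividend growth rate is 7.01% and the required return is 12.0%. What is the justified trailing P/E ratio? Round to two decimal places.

12.01

Justified trailing P/E = b(1+g)/(r−g) = 0.56×(1+0.0701)/(0.12−0.0701) = 12.0091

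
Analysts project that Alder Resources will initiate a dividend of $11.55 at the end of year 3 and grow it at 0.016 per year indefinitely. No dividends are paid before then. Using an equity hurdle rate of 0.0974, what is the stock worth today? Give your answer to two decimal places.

Deferred-dividend DDM. At t=2 the remaining stream is a growing perpetuity with first payment D_3 = 11.55.
V_2 = D_3/(r−g) = 11.55/(0.0974−0.016) = 141.8919
P₀ = V_2/(1+r)^2 = 141.8919/(1+0.0974)^2 = 117.8223

$117.82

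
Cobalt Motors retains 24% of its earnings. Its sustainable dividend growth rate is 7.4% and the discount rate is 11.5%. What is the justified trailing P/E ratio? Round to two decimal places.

Payout ratio b = 1 − 0.24 = 0.76.
Justified trailing P/E = b(1+g)/(r−g) = 0.76×(1+0.074)/(0.115−0.074) = 19.9083

19.91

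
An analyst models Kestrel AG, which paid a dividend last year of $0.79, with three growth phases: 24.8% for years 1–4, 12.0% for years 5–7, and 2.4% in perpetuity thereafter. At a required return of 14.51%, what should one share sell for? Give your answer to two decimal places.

$15.95

Three-stage DDM. Project D₁…D_7; terminal Gordon value at t=7 with g = 0.024; discount at r = 0.1451.
D_1 = 0.9859
D_2 = 1.2304
D_3 = 1.5356
D_4 = 1.9164
D_5 = 2.1464
D_6 = 2.4039
D_7 = 2.6924
TV_7 = 2.7570/(0.1451−0.024) = 22.7664
P₀ = Σ Dₜ/(1+r)ᵗ + TV_7/(1+r)^7 = 15.9543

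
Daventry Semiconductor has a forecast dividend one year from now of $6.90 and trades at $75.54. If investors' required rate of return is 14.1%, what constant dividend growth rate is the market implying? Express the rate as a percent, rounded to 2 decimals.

4.97%

From P₀ = D₁/(r − g), the implied growth is g = r − D₁/P₀.
g = 0.141 − 6.90/75.54 = 0.141 − 0.09134 = 0.04966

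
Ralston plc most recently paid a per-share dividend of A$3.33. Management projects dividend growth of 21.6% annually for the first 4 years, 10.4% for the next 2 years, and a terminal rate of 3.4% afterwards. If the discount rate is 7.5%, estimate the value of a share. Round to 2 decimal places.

Three-stage DDM. Project D₁…D_6; terminal Gordon value at t=6 with g = 0.034; discount at r = 0.075.
D_1 = 4.0493
D_2 = 4.9239
D_3 = 5.9875
D_4 = 7.2808
D_5 = 8.0380
D_6 = 8.8739
TV_6 = 9.1757/(0.075−0.034) = 223.7965
P₀ = Σ Dₜ/(1+r)ᵗ + TV_6/(1+r)^6 = 174.6596

A$174.66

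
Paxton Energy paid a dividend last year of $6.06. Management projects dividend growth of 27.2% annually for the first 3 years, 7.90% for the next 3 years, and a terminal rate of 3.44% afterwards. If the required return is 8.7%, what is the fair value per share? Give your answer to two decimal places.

Three-stage DDM. Project D₁…D_6; terminal Gordon value at t=6 with g = 0.0344; discount at r = 0.087.
D_1 = 7.7083
D_2 = 9.8050
D_3 = 12.4719
D_4 = 13.4572
D_5 = 14.5203
D_6 = 15.6674
TV_6 = 16.2064/(0.087−0.0344) = 308.1066
P₀ = Σ Dₜ/(1+r)ᵗ + TV_6/(1+r)^6 = 240.5824

$240.58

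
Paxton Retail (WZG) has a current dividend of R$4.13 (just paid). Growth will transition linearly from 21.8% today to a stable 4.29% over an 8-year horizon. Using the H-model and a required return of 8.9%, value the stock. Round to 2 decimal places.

R$156.18

H-model: P₀ = D₀[(1+g_L) + H(g_S−g_L)]/(r−g_L), with H = 8/2 = 4.
P₀ = 4.13 × [(1+0.0429) + 4×(0.218−0.0429)] / (0.089−0.0429)
   = 4.13 × 1.7433 / 0.0461 = 156.1785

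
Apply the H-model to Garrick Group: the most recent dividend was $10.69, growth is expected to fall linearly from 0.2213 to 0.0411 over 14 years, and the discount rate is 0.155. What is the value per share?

$216.10

H-model: P₀ = D₀[(1+g_L) + H(g_S−g_L)]/(r−g_L), with H = 14/2 = 7.
P₀ = 10.69 × [(1+0.0411) + 7×(0.2213−0.0411)] / (0.155−0.0411)
   = 10.69 × 2.3025 / 0.1139 = 216.0994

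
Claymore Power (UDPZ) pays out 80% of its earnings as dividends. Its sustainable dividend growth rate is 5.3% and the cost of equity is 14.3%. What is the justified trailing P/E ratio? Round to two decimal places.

9.36

Justified trailing P/E = b(1+g)/(r−g) = 0.80×(1+0.053)/(0.143−0.053) = 9.3600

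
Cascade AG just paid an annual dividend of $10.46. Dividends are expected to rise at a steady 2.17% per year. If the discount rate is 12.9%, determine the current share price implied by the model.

$99.60

Gordon growth model: P₀ = D₁/(r − g). D₁ = 10.46 × (1 + 0.0217) = 10.6870.
P₀ = 10.6870 / (0.129 − 0.0217) = 10.6870 / 0.1073 = 99.5991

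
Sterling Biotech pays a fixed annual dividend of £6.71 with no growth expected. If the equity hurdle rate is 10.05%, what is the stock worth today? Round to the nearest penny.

Zero-growth DDM (perpetuity): P₀ = D/r = 6.71 / 0.1005 = 66.7662

£66.77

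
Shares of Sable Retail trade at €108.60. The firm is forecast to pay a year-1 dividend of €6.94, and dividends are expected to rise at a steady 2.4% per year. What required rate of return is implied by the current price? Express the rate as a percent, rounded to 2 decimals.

8.79%

Rearranging the constant-growth DDM: r = D₁/P₀ + g.
r = 6.9400 / 108.60 + 0.024 = 0.06390 + 0.024 = 0.08790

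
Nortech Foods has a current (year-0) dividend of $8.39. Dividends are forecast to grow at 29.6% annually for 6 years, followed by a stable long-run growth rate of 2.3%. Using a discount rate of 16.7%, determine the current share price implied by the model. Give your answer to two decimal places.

Two-stage DDM. Project D₁…D_6 at 0.296, terminal growth 0.023, discount at r = 0.167.
D_1 = 10.8734
D_2 = 14.0920
D_3 = 18.2632
D_4 = 23.6691
D_5 = 30.6752
D_6 = 39.7550
Terminal value at t=6: TV = D_7/(r−g) = 40.6694/(0.167−0.023) = 282.4263
P₀ = 10.8734/(1+0.167)^1 + 14.0920/(1+0.167)^2 + 18.2632/(1+0.167)^3 + 23.6691/(1+0.167)^4 + 30.6752/(1+0.167)^5 + 39.7550/(1+0.167)^6 + 282.4263/(1+0.167)^6 = 185.6379

$185.64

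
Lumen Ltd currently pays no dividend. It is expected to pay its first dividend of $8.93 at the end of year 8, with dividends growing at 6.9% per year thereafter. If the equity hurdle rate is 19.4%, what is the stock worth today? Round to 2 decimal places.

$20.65

Deferred-dividend DDM. At t=7 the remaining stream is a growing perpetuity with first payment D_8 = 8.93.
V_7 = D_8/(r−g) = 8.93/(0.194−0.069) = 71.4400
P₀ = V_7/(1+r)^7 = 71.4400/(1+0.194)^7 = 20.6496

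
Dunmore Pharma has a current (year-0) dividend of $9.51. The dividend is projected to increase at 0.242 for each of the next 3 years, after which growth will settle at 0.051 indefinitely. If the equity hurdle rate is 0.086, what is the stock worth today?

$464.70

Two-stage DDM. Project D₁…D_3 at 0.242, terminal growth 0.051, discount at r = 0.086.
D_1 = 11.8114
D_2 = 14.6698
D_3 = 18.2199
Terminal value at t=3: TV = D_4/(r−g) = 19.1491/(0.086−0.051) = 547.1167
P₀ = 11.8114/(1+0.086)^1 + 14.6698/(1+0.086)^2 + 18.2199/(1+0.086)^3 + 547.1167/(1+0.086)^3 = 464.6995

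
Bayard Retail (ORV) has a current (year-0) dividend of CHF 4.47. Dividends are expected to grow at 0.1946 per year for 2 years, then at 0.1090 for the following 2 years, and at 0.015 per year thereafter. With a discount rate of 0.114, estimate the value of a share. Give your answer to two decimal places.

CHF 72.37

Three-stage DDM. Project D₁…D_4; terminal Gordon value at t=4 with g = 0.015; discount at r = 0.114.
D_1 = 5.3399
D_2 = 6.3790
D_3 = 7.0743
D_4 = 7.8454
TV_4 = 7.9631/(0.114−0.015) = 80.4353
P₀ = Σ Dₜ/(1+r)ᵗ + TV_4/(1+r)^4 = 72.3733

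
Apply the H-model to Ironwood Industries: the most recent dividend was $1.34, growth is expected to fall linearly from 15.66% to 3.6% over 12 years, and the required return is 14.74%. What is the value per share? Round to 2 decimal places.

$21.17

H-model: P₀ = D₀[(1+g_L) + H(g_S−g_L)]/(r−g_L), with H = 12/2 = 6.
P₀ = 1.34 × [(1+0.036) + 6×(0.1566−0.036)] / (0.1474−0.036)
   = 1.34 × 1.7596 / 0.1114 = 21.1657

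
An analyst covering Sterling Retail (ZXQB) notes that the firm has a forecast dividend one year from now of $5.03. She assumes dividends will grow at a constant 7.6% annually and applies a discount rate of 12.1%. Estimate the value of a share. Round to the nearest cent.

Gordon growth model: P₀ = D₁/(r − g), with D₁ = 5.03 given directly.
P₀ = 5.0300 / (0.121 − 0.076) = 5.0300 / 0.045 = 111.7778

$111.78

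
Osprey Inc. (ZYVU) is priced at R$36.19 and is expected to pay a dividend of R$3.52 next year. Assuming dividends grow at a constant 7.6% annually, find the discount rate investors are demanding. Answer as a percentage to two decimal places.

Rearranging the constant-growth DDM: r = D₁/P₀ + g.
r = 3.5200 / 36.19 + 0.076 = 0.09726 + 0.076 = 0.17326

17.33%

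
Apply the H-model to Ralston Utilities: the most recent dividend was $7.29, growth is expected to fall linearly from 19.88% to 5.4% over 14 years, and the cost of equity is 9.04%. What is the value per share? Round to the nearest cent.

$414.09

H-model: P₀ = D₀[(1+g_L) + H(g_S−g_L)]/(r−g_L), with H = 14/2 = 7.
P₀ = 7.29 × [(1+0.054) + 7×(0.1988−0.054)] / (0.0904−0.054)
   = 7.29 × 2.0676 / 0.0364 = 414.0880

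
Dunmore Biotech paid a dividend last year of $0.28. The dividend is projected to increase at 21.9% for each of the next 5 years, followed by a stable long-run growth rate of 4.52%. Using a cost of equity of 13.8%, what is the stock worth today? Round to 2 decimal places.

$6.18

Two-stage DDM. Project D₁…D_5 at 0.219, terminal growth 0.0452, discount at r = 0.138.
D_1 = 0.3413
D_2 = 0.4161
D_3 = 0.5072
D_4 = 0.6183
D_5 = 0.7537
Terminal value at t=5: TV = D_6/(r−g) = 0.7877/(0.138−0.0452) = 8.4884
P₀ = 0.3413/(1+0.138)^1 + 0.4161/(1+0.138)^2 + 0.5072/(1+0.138)^3 + 0.6183/(1+0.138)^4 + 0.7537/(1+0.138)^5 + 8.4884/(1+0.138)^5 = 6.1764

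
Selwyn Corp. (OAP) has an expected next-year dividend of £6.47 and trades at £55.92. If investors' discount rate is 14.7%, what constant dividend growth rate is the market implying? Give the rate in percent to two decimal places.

From P₀ = D₁/(r − g), the implied growth is g = r − D₁/P₀.
g = 0.147 − 6.47/55.92 = 0.147 − 0.11570 = 0.03130

3.13%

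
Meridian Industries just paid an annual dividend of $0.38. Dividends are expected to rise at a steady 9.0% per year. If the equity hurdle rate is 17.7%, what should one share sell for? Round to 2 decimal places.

Gordon growth model: P₀ = D₁/(r − g). D₁ = 0.38 × (1 + 0.09) = 0.4142.
P₀ = 0.4142 / (0.177 − 0.09) = 0.4142 / 0.087 = 4.7609

$4.76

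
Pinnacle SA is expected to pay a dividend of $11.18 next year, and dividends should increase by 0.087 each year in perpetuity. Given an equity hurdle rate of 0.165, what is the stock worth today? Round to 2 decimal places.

Gordon growth model: P₀ = D₁/(r − g), with D₁ = 11.18 given directly.
P₀ = 11.1800 / (0.165 − 0.087) = 11.1800 / 0.078 = 143.3333

$143.33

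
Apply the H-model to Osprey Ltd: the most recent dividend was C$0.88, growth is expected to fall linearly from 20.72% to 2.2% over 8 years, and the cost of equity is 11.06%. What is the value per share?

H-model: P₀ = D₀[(1+g_L) + H(g_S−g_L)]/(r−g_L), with H = 8/2 = 4.
P₀ = 0.88 × [(1+0.022) + 4×(0.2072−0.022)] / (0.1106−0.022)
   = 0.88 × 1.7628 / 0.0886 = 17.5086

C$17.51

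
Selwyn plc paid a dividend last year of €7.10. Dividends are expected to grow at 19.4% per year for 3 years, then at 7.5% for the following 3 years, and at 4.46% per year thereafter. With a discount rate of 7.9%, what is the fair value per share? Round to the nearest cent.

€343.73

Three-stage DDM. Project D₁…D_6; terminal Gordon value at t=6 with g = 0.0446; discount at r = 0.079.
D_1 = 8.4774
D_2 = 10.1220
D_3 = 12.0857
D_4 = 12.9921
D_5 = 13.9665
D_6 = 15.0140
TV_6 = 15.6836/(0.079−0.0446) = 455.9196
P₀ = Σ Dₜ/(1+r)ᵗ + TV_6/(1+r)^6 = 343.7282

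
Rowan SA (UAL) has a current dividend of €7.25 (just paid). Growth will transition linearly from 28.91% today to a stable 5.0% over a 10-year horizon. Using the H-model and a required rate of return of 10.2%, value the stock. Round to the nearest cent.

€313.07

H-model: P₀ = D₀[(1+g_L) + H(g_S−g_L)]/(r−g_L), with H = 10/2 = 5.
P₀ = 7.25 × [(1+0.05) + 5×(0.2891−0.05)] / (0.102−0.05)
   = 7.25 × 2.2455 / 0.052 = 313.0745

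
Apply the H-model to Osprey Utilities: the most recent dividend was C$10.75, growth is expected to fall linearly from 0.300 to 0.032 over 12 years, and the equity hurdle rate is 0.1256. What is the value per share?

C$303.21

H-model: P₀ = D₀[(1+g_L) + H(g_S−g_L)]/(r−g_L), with H = 12/2 = 6.
P₀ = 10.75 × [(1+0.032) + 6×(0.3−0.032)] / (0.1256−0.032)
   = 10.75 × 2.6400 / 0.0936 = 303.2051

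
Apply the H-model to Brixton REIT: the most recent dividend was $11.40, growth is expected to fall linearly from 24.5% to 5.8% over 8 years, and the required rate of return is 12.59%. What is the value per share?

H-model: P₀ = D₀[(1+g_L) + H(g_S−g_L)]/(r−g_L), with H = 8/2 = 4.
P₀ = 11.40 × [(1+0.058) + 4×(0.245−0.058)] / (0.1259−0.058)
   = 11.40 × 1.8060 / 0.0679 = 303.2165

$303.22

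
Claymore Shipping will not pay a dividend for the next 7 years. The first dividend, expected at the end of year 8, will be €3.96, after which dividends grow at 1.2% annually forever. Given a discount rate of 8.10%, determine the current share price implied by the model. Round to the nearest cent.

€33.27

Deferred-dividend DDM. At t=7 the remaining stream is a growing perpetuity with first payment D_8 = 3.96.
V_7 = D_8/(r−g) = 3.96/(0.081−0.012) = 57.3913
P₀ = V_7/(1+r)^7 = 57.3913/(1+0.081)^7 = 33.2710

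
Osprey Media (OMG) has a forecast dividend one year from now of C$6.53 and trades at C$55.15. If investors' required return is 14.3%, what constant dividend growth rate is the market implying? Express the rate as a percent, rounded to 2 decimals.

2.46%

From P₀ = D₁/(r − g), the implied growth is g = r − D₁/P₀.
g = 0.143 − 6.53/55.15 = 0.143 − 0.11840 = 0.02460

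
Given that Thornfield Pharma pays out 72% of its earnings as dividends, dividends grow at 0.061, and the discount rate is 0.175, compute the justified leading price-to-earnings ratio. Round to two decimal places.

Justified leading P/E = b/(r−g) = 0.72/(0.175−0.061) = 6.3158

6.32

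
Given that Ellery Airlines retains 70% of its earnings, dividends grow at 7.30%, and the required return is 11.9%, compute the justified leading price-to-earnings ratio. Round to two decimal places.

6.52

Payout ratio b = 1 − 0.70 = 0.30.
Justified leading P/E = b/(r−g) = 0.30/(0.119−0.073) = 6.5217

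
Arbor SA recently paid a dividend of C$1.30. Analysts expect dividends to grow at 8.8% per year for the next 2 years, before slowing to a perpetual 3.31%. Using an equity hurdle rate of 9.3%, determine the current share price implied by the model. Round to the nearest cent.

C$24.80

Two-stage DDM. Project D₁…D_2 at 0.088, terminal growth 0.0331, discount at r = 0.093.
D_1 = 1.4144
D_2 = 1.5389
Terminal value at t=2: TV = D_3/(r−g) = 1.5898/(0.093−0.0331) = 26.5410
P₀ = 1.4144/(1+0.093)^1 + 1.5389/(1+0.093)^2 + 26.5410/(1+0.093)^2 = 24.7987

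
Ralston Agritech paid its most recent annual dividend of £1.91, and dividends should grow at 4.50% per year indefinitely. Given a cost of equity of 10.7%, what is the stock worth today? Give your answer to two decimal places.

£32.19

Gordon growth model: P₀ = D₁/(r − g). D₁ = 1.91 × (1 + 0.045) = 1.9959.
P₀ = 1.9959 / (0.107 − 0.045) = 1.9959 / 0.062 = 32.1927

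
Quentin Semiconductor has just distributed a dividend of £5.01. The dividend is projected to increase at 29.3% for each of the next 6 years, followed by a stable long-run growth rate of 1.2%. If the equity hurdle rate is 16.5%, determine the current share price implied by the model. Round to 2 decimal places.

Two-stage DDM. Project D₁…D_6 at 0.293, terminal growth 0.012, discount at r = 0.165.
D_1 = 6.4779
D_2 = 8.3760
D_3 = 10.8301
D_4 = 14.0033
D_5 = 18.1063
D_6 = 23.4115
Terminal value at t=6: TV = D_7/(r−g) = 23.6924/(0.165−0.012) = 154.8524
P₀ = 6.4779/(1+0.165)^1 + 8.3760/(1+0.165)^2 + 10.8301/(1+0.165)^3 + 14.0033/(1+0.165)^4 + 18.1063/(1+0.165)^5 + 23.4115/(1+0.165)^6 + 154.8524/(1+0.165)^6 = 105.9235

£105.92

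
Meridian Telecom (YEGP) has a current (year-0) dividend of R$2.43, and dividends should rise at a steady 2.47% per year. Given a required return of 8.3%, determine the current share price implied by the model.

R$42.71

Gordon growth model: P₀ = D₁/(r − g). D₁ = 2.43 × (1 + 0.0247) = 2.4900.
P₀ = 2.4900 / (0.083 − 0.0247) = 2.4900 / 0.0583 = 42.7105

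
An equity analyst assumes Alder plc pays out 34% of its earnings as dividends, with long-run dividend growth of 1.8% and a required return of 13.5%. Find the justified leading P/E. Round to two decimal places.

2.91

Justified leading P/E = b/(r−g) = 0.34/(0.135−0.018) = 2.9060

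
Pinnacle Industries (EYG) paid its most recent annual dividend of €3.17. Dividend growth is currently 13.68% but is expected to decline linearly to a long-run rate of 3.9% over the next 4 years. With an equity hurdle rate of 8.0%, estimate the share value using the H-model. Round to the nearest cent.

€95.46

H-model: P₀ = D₀[(1+g_L) + H(g_S−g_L)]/(r−g_L), with H = 4/2 = 2.
P₀ = 3.17 × [(1+0.039) + 2×(0.1368−0.039)] / (0.08−0.039)
   = 3.17 × 1.2346 / 0.041 = 95.4557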